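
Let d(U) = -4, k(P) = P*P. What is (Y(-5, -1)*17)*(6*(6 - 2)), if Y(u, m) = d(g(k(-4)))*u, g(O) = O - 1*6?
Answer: 8160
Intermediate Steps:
k(P) = P²
g(O) = -6 + O (g(O) = O - 6 = -6 + O)
Y(u, m) = -4*u
(Y(-5, -1)*17)*(6*(6 - 2)) = (-4*(-5)*17)*(6*(6 - 2)) = (20*17)*(6*4) = 340*24 = 8160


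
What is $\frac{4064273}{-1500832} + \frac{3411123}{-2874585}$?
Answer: $- \frac{5600873585347}{1438089718240} \approx -3.8947$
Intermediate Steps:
$\frac{4064273}{-1500832} + \frac{3411123}{-2874585} = 4064273 \left(- \frac{1}{1500832}\right) + 3411123 \left(- \frac{1}{2874585}\right) = - \frac{4064273}{1500832} - \frac{1137041}{958195} = - \frac{5600873585347}{1438089718240}$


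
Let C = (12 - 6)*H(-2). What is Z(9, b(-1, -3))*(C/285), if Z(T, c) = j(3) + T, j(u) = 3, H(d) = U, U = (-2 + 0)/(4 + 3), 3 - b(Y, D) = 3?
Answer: -48/665 ≈ -0.072181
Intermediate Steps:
b(Y, D) = 0 (b(Y, D) = 3 - 1*3 = 3 - 3 = 0)
U = -2/7 ≈ -0.28571
H(d) = -2/7
Z(T, c) = 3 + T
C = -12/7 (C = (12 - 6)*(-2/7) = 6*(-2/7) = -12/7 ≈ -1.7143)
Z(9, b(-1, -3))*(C/285) = (3 + 9)*(-12/7/285) = 12*(-12/7*1/285) = 12*(-4/665) = -48/665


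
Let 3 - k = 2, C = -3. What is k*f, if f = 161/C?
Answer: -161/3 ≈ -53.667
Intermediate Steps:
f = -161/3 (f = 161/(-3) = 161*(-1/3) = -161/3 ≈ -53.667)
k = 1 (k = 3 - 1*2 = 3 - 2 = 1)
k*f = 1*(-161/3) = -161/3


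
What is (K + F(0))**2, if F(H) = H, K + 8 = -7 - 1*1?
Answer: 256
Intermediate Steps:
K = -16 (K = -8 + (-7 - 1*1) = -8 + (-7 - 1) = -8 - 8 = -16)
(K + F(0))**2 = (-16 + 0)**2 = (-16)**2 = 256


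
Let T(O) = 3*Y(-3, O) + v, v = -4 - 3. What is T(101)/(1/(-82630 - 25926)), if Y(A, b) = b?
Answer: -32132576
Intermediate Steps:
v = -7
T(O) = -7 + 3*O (T(O) = 3*O - 7 = -7 + 3*O)
T(101)/(1/(-82630 - 25926)) = (-7 + 3*101)/(1/(-82630 - 25926)) = (-7 + 303)/(1/(-108556)) = 296/(-1/108556) = 296*(-108556) = -32132576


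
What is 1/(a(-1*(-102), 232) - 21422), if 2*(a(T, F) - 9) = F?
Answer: -1/21297 ≈ -4.6955e-5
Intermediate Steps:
a(T, F) = 9 + F/2
1/(a(-1*(-102), 232) - 21422) = 1/((9 + (½)*232) - 21422) = 1/((9 + 116) - 21422) = 1/(125 - 21422) = 1/(-21297) = -1/21297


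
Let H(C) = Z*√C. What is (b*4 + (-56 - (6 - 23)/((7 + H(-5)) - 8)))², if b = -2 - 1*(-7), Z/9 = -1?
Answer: (34344*√5 + 522071*I)/(2*(9*√5 + 202*I)) ≈ 1298.3 - 60.742*I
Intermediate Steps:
Z = -9 (Z = 9*(-1) = -9)
H(C) = -9*√C
b = 5 (b = -2 + 7 = 5)
(b*4 + (-56 - (6 - 23)/((7 + H(-5)) - 8)))² = (5*4 + (-56 - (6 - 23)/((7 - 9*I*√5) - 8)))² = (20 + (-56 - (-17)/((7 - 9*I*√5) - 8)))² = (20 + (-56 - (-17)/(-1 - 9*I*√5)))² = (20 + (-56 + 17/(-1 - 9*I*√5)))² = (-36 + 17/(-1 - 9*I*√5))²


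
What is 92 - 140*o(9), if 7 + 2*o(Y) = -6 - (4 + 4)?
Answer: 1562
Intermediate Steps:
o(Y) = -21/2 (o(Y) = -7/2 + (-6 - (4 + 4))/2 = -7/2 + (-6 - 1*8)/2 = -7/2 + (-6 - 8)/2 = -7/2 + (½)*(-14) = -7/2 - 7 = -21/2)
92 - 140*o(9) = 92 - 140*(-21/2) = 92 + 1470 = 1562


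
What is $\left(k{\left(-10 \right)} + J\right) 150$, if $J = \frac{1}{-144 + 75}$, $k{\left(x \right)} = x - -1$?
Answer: $- \frac{31100}{23} \approx -1352.2$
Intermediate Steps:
$k{\left(x \right)} = 1 + x$ ($k{\left(x \right)} = x + 1 = 1 + x$)
$J = - \frac{1}{69}$ ($J = \frac{1}{-69} = - \frac{1}{69} \approx -0.014493$)
$\left(k{\left(-10 \right)} + J\right) 150 = \left(\left(1 - 10\right) - \frac{1}{69}\right) 150 = \left(-9 - \frac{1}{69}\right) 150 = \left(- \frac{622}{69}\right) 150 = - \frac{31100}{23}$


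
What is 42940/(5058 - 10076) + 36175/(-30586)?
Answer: -747444495/76740274 ≈ -9.7399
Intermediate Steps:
42940/(5058 - 10076) + 36175/(-30586) = 42940/(-5018) + 36175*(-1/30586) = 42940*(-1/5018) - 36175/30586 = -21470/2509 - 36175/30586 = -747444495/76740274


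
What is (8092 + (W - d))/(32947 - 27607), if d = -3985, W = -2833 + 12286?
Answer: 2153/534 ≈ 4.0318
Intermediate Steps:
W = 9453
(8092 + (W - d))/(32947 - 27607) = (8092 + (9453 - 1*(-3985)))/(32947 - 27607) = (8092 + (9453 + 3985))/5340 = (8092 + 13438)*(1/5340) = 21530*(1/5340) = 2153/534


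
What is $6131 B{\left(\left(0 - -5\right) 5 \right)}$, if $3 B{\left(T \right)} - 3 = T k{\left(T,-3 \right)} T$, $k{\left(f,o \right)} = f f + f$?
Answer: $\frac{2490737143}{3} \approx 8.3025 \cdot 10^{8}$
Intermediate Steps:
$k{\left(f,o \right)} = f + f^{2}$ ($k{\left(f,o \right)} = f^{2} + f = f + f^{2}$)
$B{\left(T \right)} = 1 + \frac{T^{3} \left(1 + T\right)}{3}$ ($B{\left(T \right)} = 1 + \frac{T T \left(1 + T\right) T}{3} = 1 + \frac{T^{2} \left(1 + T\right) T}{3} = 1 + \frac{T^{3} \left(1 + T\right)}{3}$)
$6131 B{\left(\left(0 - -5\right) 5 \right)} = 6131 \left(1 + \frac{\left(\left(0 - -5\right) 5\right)^{3} \left(1 + \left(0 - -5\right) 5\right)}{3}\right) = 6131 \left(1 + \frac{\left(\left(0 + 5\right) 5\right)^{3} \left(1 + \left(0 + 5\right) 5\right)}{3}\right) = 6131 \left(1 + \frac{\left(5 \cdot 5\right)^{3} \left(1 + 5 \cdot 5\right)}{3}\right) = 6131 \left(1 + \frac{25^{3} \left(1 + 25\right)}{3}\right) = 6131 \left(1 + \frac{1}{3} \cdot 15625 \cdot 26\right) = 6131 \left(1 + \frac{406250}{3}\right) = 6131 \cdot \frac{406253}{3} = \frac{2490737143}{3}$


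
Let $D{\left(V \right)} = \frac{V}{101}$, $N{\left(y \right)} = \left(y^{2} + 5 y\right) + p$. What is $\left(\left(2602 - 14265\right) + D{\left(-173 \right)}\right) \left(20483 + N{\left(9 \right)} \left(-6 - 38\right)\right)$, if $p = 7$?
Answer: $- \frac{17237307816}{101} \approx -1.7067 \cdot 10^{8}$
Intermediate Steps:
$N{\left(y \right)} = 7 + y^{2} + 5 y$ ($N{\left(y \right)} = \left(y^{2} + 5 y\right) + 7 = 7 + y^{2} + 5 y$)
$D{\left(V \right)} = \frac{V}{101}$ ($D{\left(V \right)} = V \frac{1}{101} = \frac{V}{101}$)
$\left(\left(2602 - 14265\right) + D{\left(-173 \right)}\right) \left(20483 + N{\left(9 \right)} \left(-6 - 38\right)\right) = \left(\left(2602 - 14265\right) + \frac{1}{101} \left(-173\right)\right) \left(20483 + \left(7 + 9^{2} + 5 \cdot 9\right) \left(-6 - 38\right)\right) = \left(-11663 - \frac{173}{101}\right) \left(20483 + \left(7 + 81 + 45\right) \left(-44\right)\right) = - \frac{1178136 \left(20483 + 133 \left(-44\right)\right)}{101} = - \frac{1178136 \left(20483 - 5852\right)}{101} = \left(- \frac{1178136}{101}\right) 14631 = - \frac{17237307816}{101}$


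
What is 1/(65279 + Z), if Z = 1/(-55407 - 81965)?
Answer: 137372/8967506787 ≈ 1.5319e-5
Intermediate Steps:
Z = -1/137372 (Z = 1/(-137372) = -1/137372 ≈ -7.2795e-6)
1/(65279 + Z) = 1/(65279 - 1/137372) = 1/(8967506787/137372) = 137372/8967506787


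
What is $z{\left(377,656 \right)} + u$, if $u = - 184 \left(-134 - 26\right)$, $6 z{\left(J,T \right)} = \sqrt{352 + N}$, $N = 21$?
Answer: $29440 + \frac{\sqrt{373}}{6} \approx 29443.0$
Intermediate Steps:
$z{\left(J,T \right)} = \frac{\sqrt{373}}{6}$ ($z{\left(J,T \right)} = \frac{\sqrt{352 + 21}}{6} = \frac{\sqrt{373}}{6}$)
$u = 29440$ ($u = \left(-184\right) \left(-160\right) = 29440$)
$z{\left(377,656 \right)} + u = \frac{\sqrt{373}}{6} + 29440 = 29440 + \frac{\sqrt{373}}{6}$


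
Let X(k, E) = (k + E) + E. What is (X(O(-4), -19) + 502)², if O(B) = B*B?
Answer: 230400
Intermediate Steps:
O(B) = B²
X(k, E) = k + 2*E (X(k, E) = (E + k) + E = k + 2*E)
(X(O(-4), -19) + 502)² = (((-4)² + 2*(-19)) + 502)² = ((16 - 38) + 502)² = (-22 + 502)² = 480² = 230400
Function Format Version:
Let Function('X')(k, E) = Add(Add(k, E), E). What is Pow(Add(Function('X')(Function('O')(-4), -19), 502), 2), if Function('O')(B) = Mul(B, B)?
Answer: 230400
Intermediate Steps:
Function('O')(B) = Pow(B, 2)
Function('X')(k, E) = Add(k, Mul(2, E)) (Function('X')(k, E) = Add(Add(E, k), E) = Add(k, Mul(2, E)))
Pow(Add(Function('X')(Function('O')(-4), -19), 502), 2) = Pow(Add(Add(Pow(-4, 2), Mul(2, -19)), 502), 2) = Pow(Add(Add(16, -38), 502), 2) = Pow(Add(-22, 502), 2) = Pow(480, 2) = 230400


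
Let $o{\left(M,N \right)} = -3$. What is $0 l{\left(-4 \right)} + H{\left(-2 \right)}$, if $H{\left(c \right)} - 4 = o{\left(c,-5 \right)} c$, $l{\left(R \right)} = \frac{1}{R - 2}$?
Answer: $10$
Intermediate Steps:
$l{\left(R \right)} = \frac{1}{-2 + R}$
$H{\left(c \right)} = 4 - 3 c$
$0 l{\left(-4 \right)} + H{\left(-2 \right)} = \frac{0}{-2 - 4} + \left(4 - -6\right) = \frac{0}{-6} + \left(4 + 6\right) = 0 \left(- \frac{1}{6}\right) + 10 = 0 + 10 = 10$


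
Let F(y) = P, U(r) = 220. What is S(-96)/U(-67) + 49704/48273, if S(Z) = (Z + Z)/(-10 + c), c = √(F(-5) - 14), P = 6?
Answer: 1768960/1593009 + 8*I*√2/495 ≈ 1.1105 + 0.022856*I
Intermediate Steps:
F(y) = 6
c = 2*I*√2 (c = √(6 - 14) = √(-8) = 2*I*√2 ≈ 2.8284*I)
S(Z) = 2*Z/(-10 + 2*I*√2) (S(Z) = (Z + Z)/(-10 + 2*I*√2) = (2*Z)/(-10 + 2*I*√2) = 2*Z/(-10 + 2*I*√2))
S(-96)/U(-67) + 49704/48273 = (-5/27*(-96) - 1/27*I*(-96)*√2)/220 + 49704/48273 = (160/9 + 32*I*√2/9)*(1/220) + 49704*(1/48273) = (8/99 + 8*I*√2/495) + 16568/16091 = 1768960/1593009 + 8*I*√2/495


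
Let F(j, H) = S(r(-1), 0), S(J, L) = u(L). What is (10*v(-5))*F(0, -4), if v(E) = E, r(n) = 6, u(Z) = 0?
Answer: 0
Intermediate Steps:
S(J, L) = 0
F(j, H) = 0
(10*v(-5))*F(0, -4) = (10*(-5))*0 = -50*0 = 0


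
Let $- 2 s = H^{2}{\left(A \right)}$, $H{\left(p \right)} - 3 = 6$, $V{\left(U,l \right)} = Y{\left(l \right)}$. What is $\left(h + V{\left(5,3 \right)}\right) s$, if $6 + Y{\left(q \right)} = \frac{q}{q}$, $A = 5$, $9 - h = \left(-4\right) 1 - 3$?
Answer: $- \frac{891}{2} \approx -445.5$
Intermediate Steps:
$h = 16$ ($h = 9 - \left(\left(-4\right) 1 - 3\right) = 9 - \left(-4 - 3\right) = 9 - -7 = 9 + 7 = 16$)
$Y{\left(q \right)} = -5$ ($Y{\left(q \right)} = -6 + \frac{q}{q} = -6 + 1 = -5$)
$V{\left(U,l \right)} = -5$
$H{\left(p \right)} = 9$ ($H{\left(p \right)} = 3 + 6 = 9$)
$s = - \frac{81}{2}$ ($s = - \frac{9^{2}}{2} = \left(- \frac{1}{2}\right) 81 = - \frac{81}{2} \approx -40.5$)
$\left(h + V{\left(5,3 \right)}\right) s = \left(16 - 5\right) \left(- \frac{81}{2}\right) = 11 \left(- \frac{81}{2}\right) = - \frac{891}{2}$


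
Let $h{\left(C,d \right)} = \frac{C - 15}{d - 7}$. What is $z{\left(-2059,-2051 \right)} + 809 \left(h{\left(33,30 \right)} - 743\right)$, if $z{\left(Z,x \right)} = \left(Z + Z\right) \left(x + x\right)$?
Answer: $\frac{374706389}{23} \approx 1.6292 \cdot 10^{7}$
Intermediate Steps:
$h{\left(C,d \right)} = \frac{-15 + C}{-7 + d}$
$z{\left(Z,x \right)} = 4 Z x$ ($z{\left(Z,x \right)} = 2 Z 2 x = 4 Z x$)
$z{\left(-2059,-2051 \right)} + 809 \left(h{\left(33,30 \right)} - 743\right) = 4 \left(-2059\right) \left(-2051\right) + 809 \left(\frac{-15 + 33}{-7 + 30} - 743\right) = 16892036 + 809 \left(\frac{1}{23} \cdot 18 - 743\right) = 16892036 + 809 \left(\frac{18}{23} - 743\right) = 16892036 + 809 \left(- \frac{17071}{23}\right) = 16892036 - \frac{13810439}{23} = \frac{374706389}{23}$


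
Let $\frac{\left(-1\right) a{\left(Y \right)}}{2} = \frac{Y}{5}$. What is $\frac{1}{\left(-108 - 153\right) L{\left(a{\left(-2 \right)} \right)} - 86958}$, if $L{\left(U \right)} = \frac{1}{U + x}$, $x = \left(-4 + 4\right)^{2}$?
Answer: $- \frac{4}{349137} \approx -1.1457 \cdot 10^{-5}$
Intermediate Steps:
$a{\left(Y \right)} = - \frac{2 Y}{5}$ ($a{\left(Y \right)} = - 2 \frac{Y}{5} = - \frac{2 Y}{5}$)
$x = 0$ ($x = 0^{2} = 0$)
$L{\left(U \right)} = \frac{1}{U}$ ($L{\left(U \right)} = \frac{1}{U + 0} = \frac{1}{U}$)
$\frac{1}{\left(-108 - 153\right) L{\left(a{\left(-2 \right)} \right)} - 86958} = \frac{1}{\frac{-108 - 153}{\left(- \frac{2}{5}\right) \left(-2\right)} - 86958} = \frac{1}{- \frac{261}{\frac{4}{5}} - 86958} = \frac{1}{\left(-261\right) \frac{5}{4} - 86958} = \frac{1}{- \frac{1305}{4} - 86958} = \frac{1}{- \frac{349137}{4}} = - \frac{4}{349137}$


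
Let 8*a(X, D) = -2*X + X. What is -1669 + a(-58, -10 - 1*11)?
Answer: -6647/4 ≈ -1661.8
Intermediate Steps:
a(X, D) = -X/8 (a(X, D) = (-2*X + X)/8 = (-X)/8 = -X/8)
-1669 + a(-58, -10 - 1*11) = -1669 - ⅛*(-58) = -1669 + 29/4 = -6647/4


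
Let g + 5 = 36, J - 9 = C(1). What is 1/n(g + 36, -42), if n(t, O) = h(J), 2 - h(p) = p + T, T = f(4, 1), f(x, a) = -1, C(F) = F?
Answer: -1/7 ≈ -0.14286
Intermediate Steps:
J = 10 (J = 9 + 1 = 10)
g = 31 (g = -5 + 36 = 31)
T = -1
h(p) = 3 - p (h(p) = 2 - (p - 1) = 2 - (-1 + p) = 2 + (1 - p) = 3 - p)
n(t, O) = -7 (n(t, O) = 3 - 1*10 = 3 - 10 = -7)
1/n(g + 36, -42) = 1/(-7) = -1/7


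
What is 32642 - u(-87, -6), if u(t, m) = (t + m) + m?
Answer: 32741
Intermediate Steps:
u(t, m) = t + 2*m (u(t, m) = (m + t) + m = t + 2*m)
32642 - u(-87, -6) = 32642 - (-87 + 2*(-6)) = 32642 - (-87 - 12) = 32642 - 1*(-99) = 32642 + 99 = 32741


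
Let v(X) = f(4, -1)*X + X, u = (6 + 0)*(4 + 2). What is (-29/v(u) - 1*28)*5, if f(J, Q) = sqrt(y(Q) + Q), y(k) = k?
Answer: (-140*sqrt(2) + 5185*I/36)/(sqrt(2) - I) ≈ -141.34 + 1.8987*I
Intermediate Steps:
f(J, Q) = sqrt(2)*sqrt(Q) (f(J, Q) = sqrt(Q + Q) = sqrt(2*Q) = sqrt(2)*sqrt(Q))
u = 36 (u = 6*6 = 36)
v(X) = X + I*X*sqrt(2) (v(X) = (sqrt(2)*sqrt(-1))*X + X = (sqrt(2)*I)*X + X = (I*sqrt(2))*X + X = I*X*sqrt(2) + X = X + I*X*sqrt(2))
(-29/v(u) - 1*28)*5 = (-29*1/(36*(1 + I*sqrt(2))) - 1*28)*5 = (-29/(36 + 36*I*sqrt(2)) - 28)*5 = (-28 - 29/(36 + 36*I*sqrt(2)))*5 = -140 - 145/(36 + 36*I*sqrt(2))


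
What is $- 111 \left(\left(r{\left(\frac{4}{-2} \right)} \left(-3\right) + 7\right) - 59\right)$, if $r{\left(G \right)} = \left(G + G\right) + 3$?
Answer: $5439$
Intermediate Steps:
$r{\left(G \right)} = 3 + 2 G$ ($r{\left(G \right)} = 2 G + 3 = 3 + 2 G$)
$- 111 \left(\left(r{\left(\frac{4}{-2} \right)} \left(-3\right) + 7\right) - 59\right) = - 111 \left(\left(\left(3 + 2 \frac{4}{-2}\right) \left(-3\right) + 7\right) - 59\right) = - 111 \left(\left(\left(3 + 2 \cdot 4 \left(- \frac{1}{2}\right)\right) \left(-3\right) + 7\right) - 59\right) = - 111 \left(\left(\left(3 + 2 \left(-2\right)\right) \left(-3\right) + 7\right) - 59\right) = - 111 \left(\left(\left(3 - 4\right) \left(-3\right) + 7\right) - 59\right) = - 111 \left(\left(\left(-1\right) \left(-3\right) + 7\right) - 59\right) = - 111 \left(\left(3 + 7\right) - 59\right) = - 111 \left(10 - 59\right) = \left(-111\right) \left(-49\right) = 5439$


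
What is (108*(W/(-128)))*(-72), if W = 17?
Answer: 4131/4 ≈ 1032.8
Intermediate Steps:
(108*(W/(-128)))*(-72) = (108*(17/(-128)))*(-72) = (108*(17*(-1/128)))*(-72) = (108*(-17/128))*(-72) = -459/32*(-72) = 4131/4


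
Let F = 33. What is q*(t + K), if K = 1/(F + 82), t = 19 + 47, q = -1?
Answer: -7591/115 ≈ -66.009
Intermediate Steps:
t = 66
K = 1/115 (K = 1/(33 + 82) = 1/115 ≈ 0.0086956)
q*(t + K) = -(66 + 1/115) = -1*7591/115 = -7591/115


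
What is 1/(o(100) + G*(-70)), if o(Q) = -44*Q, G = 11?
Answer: -1/5170 ≈ -0.00019342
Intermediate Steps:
1/(o(100) + G*(-70)) = 1/(-44*100 + 11*(-70)) = 1/(-4400 - 770) = 1/(-5170) = -1/5170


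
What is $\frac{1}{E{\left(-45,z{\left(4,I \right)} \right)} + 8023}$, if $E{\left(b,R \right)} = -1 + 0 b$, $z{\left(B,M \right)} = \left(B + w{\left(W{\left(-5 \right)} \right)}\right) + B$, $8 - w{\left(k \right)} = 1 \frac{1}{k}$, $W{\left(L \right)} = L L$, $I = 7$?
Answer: $\frac{1}{8022} \approx 0.00012466$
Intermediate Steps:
$W{\left(L \right)} = L^{2}$
$w{\left(k \right)} = 8 - \frac{1}{k}$ ($w{\left(k \right)} = 8 - 1 \frac{1}{k} = 8 - \frac{1}{k}$)
$z{\left(B,M \right)} = \frac{199}{25} + 2 B$ ($z{\left(B,M \right)} = \left(B + \left(8 - \frac{1}{\left(-5\right)^{2}}\right)\right) + B = \left(B + \left(8 - \frac{1}{25}\right)\right) + B = \left(B + \frac{199}{25}\right) + B = \left(\frac{199}{25} + B\right) + B = \frac{199}{25} + 2 B$)
$E{\left(b,R \right)} = -1$ ($E{\left(b,R \right)} = -1 + 0 = -1$)
$\frac{1}{E{\left(-45,z{\left(4,I \right)} \right)} + 8023} = \frac{1}{-1 + 8023} = \frac{1}{8022}$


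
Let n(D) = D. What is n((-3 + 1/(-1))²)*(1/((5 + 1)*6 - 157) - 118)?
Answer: -228464/121 ≈ -1888.1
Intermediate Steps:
n((-3 + 1/(-1))²)*(1/((5 + 1)*6 - 157) - 118) = (-3 + 1/(-1))²*(1/((5 + 1)*6 - 157) - 118) = (-3 - 1)²*(1/(6*6 - 157) - 118) = (-4)²*(1/(36 - 157) - 118) = 16*(1/(-121) - 118) = 16*(-1/121 - 118) = 16*(-14279/121) = -228464/121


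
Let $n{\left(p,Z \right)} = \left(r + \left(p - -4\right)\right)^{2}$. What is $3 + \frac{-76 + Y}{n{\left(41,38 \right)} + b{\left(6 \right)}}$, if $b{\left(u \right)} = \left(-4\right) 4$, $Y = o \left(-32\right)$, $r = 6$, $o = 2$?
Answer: $\frac{1523}{517} \approx 2.9458$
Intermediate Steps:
$Y = -64$ ($Y = 2 \left(-32\right) = -64$)
$n{\left(p,Z \right)} = \left(10 + p\right)^{2}$ ($n{\left(p,Z \right)} = \left(6 + \left(p - -4\right)\right)^{2} = \left(6 + \left(p + 4\right)\right)^{2} = \left(6 + \left(4 + p\right)\right)^{2} = \left(10 + p\right)^{2}$)
$b{\left(u \right)} = -16$
$3 + \frac{-76 + Y}{n{\left(41,38 \right)} + b{\left(6 \right)}} = 3 + \frac{-76 - 64}{\left(10 + 41\right)^{2} - 16} = 3 - \frac{140}{51^{2} - 16} = 3 - \frac{140}{2601 - 16} = 3 - \frac{140}{2585} = 3 - \frac{28}{517} = \frac{1523}{517}$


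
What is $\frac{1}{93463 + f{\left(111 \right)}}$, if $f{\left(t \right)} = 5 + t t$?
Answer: $\frac{1}{105789} \approx 9.4528 \cdot 10^{-6}$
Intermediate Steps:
$f{\left(t \right)} = 5 + t^{2}$
$\frac{1}{93463 + f{\left(111 \right)}} = \frac{1}{93463 + \left(5 + 111^{2}\right)} = \frac{1}{93463 + \left(5 + 12321\right)} = \frac{1}{93463 + 12326} = \frac{1}{105789}$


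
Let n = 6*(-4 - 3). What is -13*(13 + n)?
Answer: 377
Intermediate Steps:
n = -42 (n = 6*(-7) = -42)
-13*(13 + n) = -13*(13 - 42) = -13*(-29) = 377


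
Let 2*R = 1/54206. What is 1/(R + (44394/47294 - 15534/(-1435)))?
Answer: 3678792639340/43276499076961 ≈ 0.085007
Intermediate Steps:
R = 1/108412 (R = (½)/54206 = (½)*(1/54206) = 1/108412 ≈ 9.2241e-6)
1/(R + (44394/47294 - 15534/(-1435))) = 1/(1/108412 + (44394/47294 - 15534/(-1435))) = 1/(1/108412 + (44394*(1/47294) - 15534*(-1/1435))) = 1/(1/108412 + (22197/23647 + 15534/1435)) = 1/(1/108412 + 399185193/33933445) = 1/(43276499076961/3678792639340) = 3678792639340/43276499076961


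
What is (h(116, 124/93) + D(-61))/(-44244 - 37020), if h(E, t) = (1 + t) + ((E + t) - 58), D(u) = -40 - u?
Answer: -31/30474 ≈ -0.0010173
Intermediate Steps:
h(E, t) = -57 + E + 2*t (h(E, t) = (1 + t) + (-58 + E + t) = -57 + E + 2*t)
(h(116, 124/93) + D(-61))/(-44244 - 37020) = ((-57 + 116 + 2*(124/93)) + (-40 - 1*(-61)))/(-44244 - 37020) = ((-57 + 116 + 2*(124*(1/93))) + (-40 + 61))/(-81264) = ((-57 + 116 + 2*(4/3)) + 21)*(-1/81264) = ((-57 + 116 + 8/3) + 21)*(-1/81264) = (185/3 + 21)*(-1/81264) = (248/3)*(-1/81264) = -31/30474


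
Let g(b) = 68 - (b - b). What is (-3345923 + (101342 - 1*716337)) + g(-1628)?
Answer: -3960850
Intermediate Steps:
g(b) = 68 (g(b) = 68 - 1*0 = 68 + 0 = 68)
(-3345923 + (101342 - 1*716337)) + g(-1628) = (-3345923 + (101342 - 1*716337)) + 68 = (-3345923 + (101342 - 716337)) + 68 = (-3345923 - 614995) + 68 = -3960918 + 68 = -3960850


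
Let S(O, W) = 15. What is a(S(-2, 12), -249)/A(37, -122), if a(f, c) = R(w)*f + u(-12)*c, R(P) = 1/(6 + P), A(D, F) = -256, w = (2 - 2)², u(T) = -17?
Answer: -8471/512 ≈ -16.545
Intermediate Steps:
w = 0 (w = 0² = 0)
a(f, c) = -17*c + f/6 (a(f, c) = f/(6 + 0) - 17*c = f/6 - 17*c = -17*c + f/6)
a(S(-2, 12), -249)/A(37, -122) = (-17*(-249) + (⅙)*15)/(-256) = (4233 + 5/2)*(-1/256) = (8471/2)*(-1/256) = -8471/512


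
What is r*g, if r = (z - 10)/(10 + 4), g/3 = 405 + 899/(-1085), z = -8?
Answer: -381942/245 ≈ -1558.9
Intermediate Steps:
g = 42438/35 (g = 3*(405 + 899/(-1085)) = 3*(405 + 899*(-1/1085)) = 3*(405 - 29/35) = 3*(14146/35) = 42438/35 ≈ 1212.5)
r = -9/7 (r = (-8 - 10)/(10 + 4) = -18/14 = -18*1/14 = -9/7 ≈ -1.2857)
r*g = -9/7*42438/35 = -381942/245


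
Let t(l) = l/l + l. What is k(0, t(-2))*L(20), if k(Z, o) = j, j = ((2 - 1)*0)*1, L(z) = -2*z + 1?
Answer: 0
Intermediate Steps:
L(z) = 1 - 2*z
j = 0 (j = (1*0)*1 = 0*1 = 0)
t(l) = 1 + l
k(Z, o) = 0
k(0, t(-2))*L(20) = 0*(1 - 2*20) = 0*(1 - 40) = 0*(-39) = 0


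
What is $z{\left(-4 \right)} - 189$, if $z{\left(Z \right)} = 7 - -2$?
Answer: $-180$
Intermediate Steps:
$z{\left(Z \right)} = 9$ ($z{\left(Z \right)} = 7 + 2 = 9$)
$z{\left(-4 \right)} - 189 = 9 - 189 = -180$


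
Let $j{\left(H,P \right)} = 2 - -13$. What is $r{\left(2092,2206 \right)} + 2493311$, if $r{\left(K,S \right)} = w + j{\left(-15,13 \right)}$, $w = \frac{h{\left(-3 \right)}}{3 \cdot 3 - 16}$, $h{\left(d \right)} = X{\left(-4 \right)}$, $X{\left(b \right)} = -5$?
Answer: $\frac{17453287}{7} \approx 2.4933 \cdot 10^{6}$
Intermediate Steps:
$j{\left(H,P \right)} = 15$ ($j{\left(H,P \right)} = 2 + 13 = 15$)
$h{\left(d \right)} = -5$
$w = \frac{5}{7}$ ($w = - \frac{5}{3 \cdot 3 - 16} = - \frac{5}{9 - 16} = - \frac{5}{-7} = \left(-5\right) \left(- \frac{1}{7}\right) = \frac{5}{7} \approx 0.71429$)
$r{\left(K,S \right)} = \frac{110}{7}$ ($r{\left(K,S \right)} = \frac{5}{7} + 15 = \frac{110}{7}$)
$r{\left(2092,2206 \right)} + 2493311 = \frac{110}{7} + 2493311 = \frac{17453287}{7}$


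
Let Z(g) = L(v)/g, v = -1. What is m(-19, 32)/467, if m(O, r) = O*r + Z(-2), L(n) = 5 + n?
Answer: -610/467 ≈ -1.3062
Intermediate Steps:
Z(g) = 4/g (Z(g) = (5 - 1)/g = 4/g)
m(O, r) = -2 + O*r (m(O, r) = O*r + 4/(-2) = O*r + 4*(-½) = O*r - 2 = -2 + O*r)
m(-19, 32)/467 = (-2 - 19*32)/467 = (-2 - 608)*(1/467) = -610*1/467 = -610/467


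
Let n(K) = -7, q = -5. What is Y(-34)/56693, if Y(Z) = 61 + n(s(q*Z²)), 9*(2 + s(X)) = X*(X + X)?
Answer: 54/56693 ≈ 0.00095250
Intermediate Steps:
s(X) = -2 + 2*X²/9 (s(X) = -2 + (X*(X + X))/9 = -2 + (X*(2*X))/9 = -2 + (2*X²)/9 = -2 + 2*X²/9)
Y(Z) = 54 (Y(Z) = 61 - 7 = 54)
Y(-34)/56693 = 54/56693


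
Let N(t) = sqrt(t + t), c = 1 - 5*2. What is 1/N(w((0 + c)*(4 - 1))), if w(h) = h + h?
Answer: -I*sqrt(3)/18 ≈ -0.096225*I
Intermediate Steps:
c = -9 (c = 1 - 10 = -9)
w(h) = 2*h
N(t) = sqrt(2)*sqrt(t) (N(t) = sqrt(2*t) = sqrt(2)*sqrt(t))
1/N(w((0 + c)*(4 - 1))) = 1/(sqrt(2)*sqrt(2*((0 - 9)*(4 - 1)))) = 1/(sqrt(2)*sqrt(2*(-9*3))) = 1/(sqrt(2)*sqrt(2*(-27))) = 1/(sqrt(2)*sqrt(-54)) = 1/(sqrt(2)*(3*I*sqrt(6))) = 1/(6*I*sqrt(3)) = -I*sqrt(3)/18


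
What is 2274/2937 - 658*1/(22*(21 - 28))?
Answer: 4941/979 ≈ 5.0470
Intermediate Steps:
2274/2937 - 658*1/(22*(21 - 28)) = 2274*(1/2937) - 658/(22*(-7)) = 758/979 - 658/(-154) = 758/979 - 658*(-1/154) = 758/979 + 47/11 = 4941/979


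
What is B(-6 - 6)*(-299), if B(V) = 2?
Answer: -598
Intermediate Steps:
B(-6 - 6)*(-299) = 2*(-299) = -598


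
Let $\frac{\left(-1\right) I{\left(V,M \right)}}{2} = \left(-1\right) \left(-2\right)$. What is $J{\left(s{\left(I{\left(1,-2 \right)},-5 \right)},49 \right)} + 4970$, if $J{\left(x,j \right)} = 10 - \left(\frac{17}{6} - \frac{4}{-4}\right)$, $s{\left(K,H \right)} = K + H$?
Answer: $\frac{29857}{6} \approx 4976.2$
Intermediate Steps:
$I{\left(V,M \right)} = -4$ ($I{\left(V,M \right)} = - 2 \left(\left(-1\right) \left(-2\right)\right) = \left(-2\right) 2 = -4$)
$s{\left(K,H \right)} = H + K$
$J{\left(x,j \right)} = \frac{37}{6}$ ($J{\left(x,j \right)} = 10 - \left(17 \cdot \frac{1}{6} - -1\right) = 10 - \left(\frac{17}{6} + 1\right) = 10 - \frac{23}{6} = \frac{37}{6}$)
$J{\left(s{\left(I{\left(1,-2 \right)},-5 \right)},49 \right)} + 4970 = \frac{37}{6} + 4970 = \frac{29857}{6}$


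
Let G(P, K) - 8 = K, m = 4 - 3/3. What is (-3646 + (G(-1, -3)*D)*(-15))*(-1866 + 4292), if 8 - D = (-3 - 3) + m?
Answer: -10846646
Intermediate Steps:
m = 3 (m = 4 - 3*⅓ = 4 - 1 = 3)
G(P, K) = 8 + K
D = 11 (D = 8 - ((-3 - 3) + 3) = 8 - (-6 + 3) = 8 - 1*(-3) = 8 + 3 = 11)
(-3646 + (G(-1, -3)*D)*(-15))*(-1866 + 4292) = (-3646 + ((8 - 3)*11)*(-15))*(-1866 + 4292) = (-3646 + (5*11)*(-15))*2426 = (-3646 + 55*(-15))*2426 = (-3646 - 825)*2426 = -4471*2426 = -10846646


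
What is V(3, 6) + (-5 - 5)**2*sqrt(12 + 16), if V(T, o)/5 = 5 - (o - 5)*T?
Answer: 10 + 200*sqrt(7) ≈ 539.15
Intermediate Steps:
V(T, o) = 25 - 5*T*(-5 + o) (V(T, o) = 5*(5 - (o - 5)*T) = 5*(5 - (-5 + o)*T) = 5*(5 - T*(-5 + o)) = 25 - 5*T*(-5 + o))
V(3, 6) + (-5 - 5)**2*sqrt(12 + 16) = (25 + 25*3 - 5*3*6) + (-5 - 5)**2*sqrt(12 + 16) = (25 + 75 - 90) + (-10)**2*sqrt(28) = 10 + 100*(2*sqrt(7)) = 10 + 200*sqrt(7)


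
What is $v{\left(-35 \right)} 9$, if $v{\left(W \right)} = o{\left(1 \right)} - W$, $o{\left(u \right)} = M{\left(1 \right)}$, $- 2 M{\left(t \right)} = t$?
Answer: $\frac{621}{2} \approx 310.5$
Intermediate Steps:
$M{\left(t \right)} = - \frac{t}{2}$
$o{\left(u \right)} = - \frac{1}{2}$ ($o{\left(u \right)} = \left(- \frac{1}{2}\right) 1 = - \frac{1}{2}$)
$v{\left(W \right)} = - \frac{1}{2} - W$
$v{\left(-35 \right)} 9 = \left(- \frac{1}{2} - -35\right) 9 = \left(- \frac{1}{2} + 35\right) 9 = \frac{69}{2} \cdot 9 = \frac{621}{2}$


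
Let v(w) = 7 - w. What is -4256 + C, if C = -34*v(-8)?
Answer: -4766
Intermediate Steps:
C = -510 (C = -34*(7 - 1*(-8)) = -34*(7 + 8) = -34*15 = -510)
-4256 + C = -4256 - 510 = -4766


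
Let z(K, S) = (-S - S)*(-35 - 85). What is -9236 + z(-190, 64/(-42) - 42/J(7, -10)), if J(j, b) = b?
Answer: -60156/7 ≈ -8593.7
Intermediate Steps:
z(K, S) = 240*S (z(K, S) = -2*S*(-120) = 240*S)
-9236 + z(-190, 64/(-42) - 42/J(7, -10)) = -9236 + 240*(64/(-42) - 42/(-10)) = -9236 + 240*(64*(-1/42) - 42*(-⅒)) = -9236 + 240*(-32/21 + 21/5) = -9236 + 240*(281/105) = -9236 + 4496/7 = -60156/7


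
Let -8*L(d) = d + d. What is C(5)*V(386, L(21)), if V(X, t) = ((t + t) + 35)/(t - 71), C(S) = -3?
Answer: 294/305 ≈ 0.96393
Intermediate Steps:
L(d) = -d/4 (L(d) = -(d + d)/8 = -d/4)
V(X, t) = (35 + 2*t)/(-71 + t) (V(X, t) = (2*t + 35)/(-71 + t) = (35 + 2*t)/(-71 + t))
C(5)*V(386, L(21)) = -3*(35 + 2*(-¼*21))/(-71 - ¼*21) = -3*(35 + 2*(-21/4))/(-71 - 21/4) = -3*(35 - 21/2)/(-305/4) = -(-12)*49/(305*2) = -3*(-98/305) = 294/305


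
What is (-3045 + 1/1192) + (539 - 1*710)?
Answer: -3833471/1192 ≈ -3216.0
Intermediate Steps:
(-3045 + 1/1192) + (539 - 1*710) = (-3045 + 1/1192) + (539 - 710) = -3629639/1192 - 171 = -3833471/1192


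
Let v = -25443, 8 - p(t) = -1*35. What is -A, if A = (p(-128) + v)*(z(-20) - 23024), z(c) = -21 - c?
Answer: -584835000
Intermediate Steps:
p(t) = 43 (p(t) = 8 - (-1)*35 = 8 - 1*(-35) = 8 + 35 = 43)
A = 584835000 (A = (43 - 25443)*((-21 - 1*(-20)) - 23024) = -25400*((-21 + 20) - 23024) = -25400*(-1 - 23024) = -25400*(-23025) = 584835000)
-A = -1*584835000 = -584835000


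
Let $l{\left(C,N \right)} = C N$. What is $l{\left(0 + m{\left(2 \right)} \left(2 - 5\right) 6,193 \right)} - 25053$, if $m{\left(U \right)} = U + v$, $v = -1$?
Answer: $-28527$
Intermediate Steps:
$m{\left(U \right)} = -1 + U$ ($m{\left(U \right)} = U - 1 = -1 + U$)
$l{\left(0 + m{\left(2 \right)} \left(2 - 5\right) 6,193 \right)} - 25053 = \left(0 + \left(-1 + 2\right) \left(2 - 5\right) 6\right) 193 - 25053 = \left(0 + 1 \left(\left(-3\right) 6\right)\right) 193 - 25053 = \left(0 + 1 \left(-18\right)\right) 193 - 25053 = \left(0 - 18\right) 193 - 25053 = \left(-18\right) 193 - 25053 = -3474 - 25053 = -28527$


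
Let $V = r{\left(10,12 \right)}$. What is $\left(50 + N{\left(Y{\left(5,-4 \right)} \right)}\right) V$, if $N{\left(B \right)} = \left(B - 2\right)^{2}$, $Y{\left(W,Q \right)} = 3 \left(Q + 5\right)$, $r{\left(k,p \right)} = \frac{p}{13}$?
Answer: $\frac{612}{13} \approx 47.077$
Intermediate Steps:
$r{\left(k,p \right)} = \frac{p}{13}$ ($r{\left(k,p \right)} = p \frac{1}{13} = \frac{p}{13}$)
$Y{\left(W,Q \right)} = 15 + 3 Q$ ($Y{\left(W,Q \right)} = 3 \left(5 + Q\right) = 15 + 3 Q$)
$V = \frac{12}{13}$ ($V = \frac{1}{13} \cdot 12 = \frac{12}{13} \approx 0.92308$)
$N{\left(B \right)} = \left(-2 + B\right)^{2}$
$\left(50 + N{\left(Y{\left(5,-4 \right)} \right)}\right) V = \left(50 + \left(-2 + \left(15 + 3 \left(-4\right)\right)\right)^{2}\right) \frac{12}{13} = \left(50 + \left(-2 + \left(15 - 12\right)\right)^{2}\right) \frac{12}{13} = \left(50 + \left(-2 + 3\right)^{2}\right) \frac{12}{13} = \left(50 + 1^{2}\right) \frac{12}{13} = \left(50 + 1\right) \frac{12}{13} = 51 \cdot \frac{12}{13} = \frac{612}{13}$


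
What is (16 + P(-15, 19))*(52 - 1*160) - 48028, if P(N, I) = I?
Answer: -51808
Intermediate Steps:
(16 + P(-15, 19))*(52 - 1*160) - 48028 = (16 + 19)*(52 - 1*160) - 48028 = 35*(52 - 160) - 48028 = 35*(-108) - 48028 = -3780 - 48028 = -51808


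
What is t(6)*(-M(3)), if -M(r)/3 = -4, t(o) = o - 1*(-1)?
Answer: -84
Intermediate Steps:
t(o) = 1 + o (t(o) = o + 1 = 1 + o)
M(r) = 12 (M(r) = -3*(-4) = 12)
t(6)*(-M(3)) = (1 + 6)*(-1*12) = 7*(-12) = -84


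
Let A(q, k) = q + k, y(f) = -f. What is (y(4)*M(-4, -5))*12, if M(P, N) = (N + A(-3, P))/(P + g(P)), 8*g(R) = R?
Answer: -128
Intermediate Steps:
g(R) = R/8
A(q, k) = k + q
M(P, N) = 8*(-3 + N + P)/(9*P) (M(P, N) = (N + (P - 3))/(P + P/8) = (N + (-3 + P))/((9*P/8)) = (-3 + N + P)*(8/(9*P)) = 8*(-3 + N + P)/(9*P))
(y(4)*M(-4, -5))*12 = ((-1*4)*((8/9)*(-3 - 5 - 4)/(-4)))*12 = -32*(-1)*(-12)/(9*4)*12 = -4*8/3*12 = -32/3*12 = -128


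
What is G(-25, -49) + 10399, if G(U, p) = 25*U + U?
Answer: 9749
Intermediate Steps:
G(U, p) = 26*U
G(-25, -49) + 10399 = 26*(-25) + 10399 = -650 + 10399 = 9749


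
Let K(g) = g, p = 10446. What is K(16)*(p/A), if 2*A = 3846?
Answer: 55712/641 ≈ 86.914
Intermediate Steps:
A = 1923 (A = (½)*3846 = 1923)
K(16)*(p/A) = 16*(10446/1923) = 16*(10446*(1/1923)) = 16*(3482/641) = 55712/641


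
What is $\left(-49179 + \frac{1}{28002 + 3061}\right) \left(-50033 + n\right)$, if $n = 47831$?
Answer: $\frac{3363879301752}{31063} \approx 1.0829 \cdot 10^{8}$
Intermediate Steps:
$\left(-49179 + \frac{1}{28002 + 3061}\right) \left(-50033 + n\right) = \left(-49179 + \frac{1}{28002 + 3061}\right) \left(-50033 + 47831\right) = \left(-49179 + \frac{1}{31063}\right) \left(-2202\right) = \left(- \frac{1527647276}{31063}\right) \left(-2202\right) = \frac{3363879301752}{31063}$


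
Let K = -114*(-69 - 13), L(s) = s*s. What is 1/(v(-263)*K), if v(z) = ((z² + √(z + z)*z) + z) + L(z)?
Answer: 175/226307953708 + I*√526/678923861124 ≈ 7.7328e-10 + 3.3781e-11*I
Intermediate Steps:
L(s) = s²
K = 9348 (K = -114*(-82) = 9348)
v(z) = z + 2*z² + √2*z^(3/2) (v(z) = ((z² + √(z + z)*z) + z) + z² = ((z² + √(2*z)*z) + z) + z² = ((z² + (√2*√z)*z) + z) + z² = ((z² + √2*z^(3/2)) + z) + z² = (z + z² + √2*z^(3/2)) + z² = z + 2*z² + √2*z^(3/2))
1/(v(-263)*K) = 1/((-263 + 2*(-263)² + √2*(-263)^(3/2))*9348) = (1/9348)/(-263 + 2*69169 + √2*(-263*I*√263)) = (1/9348)/(-263 + 138338 - 263*I*√526) = (1/9348)/(138075 - 263*I*√526) = 1/(9348*(138075 - 263*I*√526))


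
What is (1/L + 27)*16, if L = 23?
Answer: 9952/23 ≈ 432.70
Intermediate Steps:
(1/L + 27)*16 = (1/23 + 27)*16 = (622/23)*16 = 9952/23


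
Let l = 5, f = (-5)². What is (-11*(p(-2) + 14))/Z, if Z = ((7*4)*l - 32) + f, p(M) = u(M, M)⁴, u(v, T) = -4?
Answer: -2970/133 ≈ -22.331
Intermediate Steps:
f = 25
p(M) = 256 (p(M) = (-4)⁴ = 256)
Z = 133 (Z = ((7*4)*5 - 32) + 25 = (28*5 - 32) + 25 = (140 - 32) + 25 = 108 + 25 = 133)
(-11*(p(-2) + 14))/Z = -11*(256 + 14)/133 = -11*270*(1/133) = -2970*1/133 = -2970/133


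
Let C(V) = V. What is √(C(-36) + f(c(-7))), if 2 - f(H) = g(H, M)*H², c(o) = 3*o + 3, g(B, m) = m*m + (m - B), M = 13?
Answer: I*√64834 ≈ 254.63*I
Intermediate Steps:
g(B, m) = m + m² - B (g(B, m) = m² + (m - B) = m + m² - B)
c(o) = 3 + 3*o
f(H) = 2 - H²*(182 - H) (f(H) = 2 - (13 + 13² - H)*H² = 2 - (13 + 169 - H)*H² = 2 - (182 - H)*H² = 2 - H²*(182 - H))
√(C(-36) + f(c(-7))) = √(-36 + (2 + (3 + 3*(-7))²*(-182 + (3 + 3*(-7))))) = √(-36 + (2 + (3 - 21)²*(-182 + (3 - 21)))) = √(-36 + (2 + (-18)²*(-182 - 18))) = √(-36 + (2 + 324*(-200))) = √(-36 + (2 - 64800)) = √(-36 - 64798) = √(-64834) = I*√64834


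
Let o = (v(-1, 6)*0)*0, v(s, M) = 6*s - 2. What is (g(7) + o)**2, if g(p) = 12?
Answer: 144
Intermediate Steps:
v(s, M) = -2 + 6*s
o = 0 (o = ((-2 + 6*(-1))*0)*0 = ((-2 - 6)*0)*0 = -8*0*0 = 0*0 = 0)
(g(7) + o)**2 = (12 + 0)**2 = 12**2 = 144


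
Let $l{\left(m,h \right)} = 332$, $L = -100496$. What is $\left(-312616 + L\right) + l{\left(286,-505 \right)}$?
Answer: $-412780$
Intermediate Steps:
$\left(-312616 + L\right) + l{\left(286,-505 \right)} = \left(-312616 - 100496\right) + 332 = -413112 + 332 = -412780$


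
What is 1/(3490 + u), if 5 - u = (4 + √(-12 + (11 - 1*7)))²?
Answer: 3487/12159681 + 16*I*√2/12159681 ≈ 0.00028677 + 1.8609e-6*I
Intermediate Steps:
u = 5 - (4 + 2*I*√2)² (u = 5 - (4 + √(-12 + (11 - 1*7)))² = 5 - (4 + √(-12 + (11 - 7)))² = 5 - (4 + √(-12 + 4))² = 5 - (4 + √(-8))² = 5 - (4 + 2*I*√2)² ≈ -3.0 - 22.627*I)
1/(3490 + u) = 1/(3490 + (-3 - 16*I*√2)) = 1/(3487 - 16*I*√2)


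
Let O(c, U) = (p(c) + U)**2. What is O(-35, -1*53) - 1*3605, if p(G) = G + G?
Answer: 11524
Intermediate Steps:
p(G) = 2*G
O(c, U) = (U + 2*c)**2 (O(c, U) = (2*c + U)**2 = (U + 2*c)**2)
O(-35, -1*53) - 1*3605 = (-1*53 + 2*(-35))**2 - 1*3605 = (-53 - 70)**2 - 3605 = (-123)**2 - 3605 = 15129 - 3605 = 11524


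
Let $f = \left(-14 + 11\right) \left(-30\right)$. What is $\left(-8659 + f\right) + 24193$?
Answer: $15624$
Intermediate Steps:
$f = 90$ ($f = \left(-3\right) \left(-30\right) = 90$)
$\left(-8659 + f\right) + 24193 = \left(-8659 + 90\right) + 24193 = -8569 + 24193 = 15624$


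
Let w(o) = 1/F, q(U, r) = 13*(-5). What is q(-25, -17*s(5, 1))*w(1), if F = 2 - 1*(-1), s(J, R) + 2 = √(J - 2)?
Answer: -65/3 ≈ -21.667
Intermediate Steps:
s(J, R) = -2 + √(-2 + J) (s(J, R) = -2 + √(J - 2) = -2 + √(-2 + J))
q(U, r) = -65
F = 3 (F = 2 + 1 = 3)
w(o) = ⅓ (w(o) = 1/3 = ⅓)
q(-25, -17*s(5, 1))*w(1) = -65*⅓ = -65/3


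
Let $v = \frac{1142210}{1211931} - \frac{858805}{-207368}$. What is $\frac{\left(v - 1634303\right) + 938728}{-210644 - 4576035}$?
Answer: $\frac{24972520807032695}{171852517139621976} \approx 0.14531$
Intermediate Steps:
$v = \frac{182524315105}{35902243944}$ ($v = 1142210 \cdot \frac{1}{1211931} - - \frac{858805}{207368} = \frac{1142210}{1211931} + \frac{858805}{207368} = \frac{182524315105}{35902243944} \approx 5.0839$)
$\frac{\left(v - 1634303\right) + 938728}{-210644 - 4576035} = \frac{\left(\frac{182524315105}{35902243944} - 1634303\right) + 938728}{-210644 - 4576035} = \frac{- \frac{58674962460095927}{35902243944} + 938728}{-4786679} = \left(- \frac{24972520807032695}{35902243944}\right) \left(- \frac{1}{4786679}\right) = \frac{24972520807032695}{171852517139621976}$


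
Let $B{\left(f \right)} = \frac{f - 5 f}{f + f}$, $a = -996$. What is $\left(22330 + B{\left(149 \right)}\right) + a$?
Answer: $21332$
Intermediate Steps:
$B{\left(f \right)} = -2$ ($B{\left(f \right)} = \frac{\left(-4\right) f}{2 f} = - 4 f \frac{1}{2 f} = -2$)
$\left(22330 + B{\left(149 \right)}\right) + a = \left(22330 - 2\right) - 996 = 22328 - 996 = 21332$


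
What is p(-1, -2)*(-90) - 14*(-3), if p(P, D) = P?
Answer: 132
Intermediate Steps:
p(-1, -2)*(-90) - 14*(-3) = -1*(-90) - 14*(-3) = 90 + 42 = 132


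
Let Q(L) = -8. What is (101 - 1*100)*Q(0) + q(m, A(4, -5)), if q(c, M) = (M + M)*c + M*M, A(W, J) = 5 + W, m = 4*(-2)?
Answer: -71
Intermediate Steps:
m = -8
q(c, M) = M**2 + 2*M*c (q(c, M) = (2*M)*c + M**2 = 2*M*c + M**2 = M**2 + 2*M*c)
(101 - 1*100)*Q(0) + q(m, A(4, -5)) = (101 - 1*100)*(-8) + (5 + 4)*((5 + 4) + 2*(-8)) = (101 - 100)*(-8) + 9*(9 - 16) = 1*(-8) + 9*(-7) = -8 - 63 = -71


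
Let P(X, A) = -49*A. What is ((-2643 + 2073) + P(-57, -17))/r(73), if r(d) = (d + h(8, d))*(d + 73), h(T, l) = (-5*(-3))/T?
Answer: 1052/43727 ≈ 0.024058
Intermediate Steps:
h(T, l) = 15/T
r(d) = (73 + d)*(15/8 + d) (r(d) = (d + 15/8)*(d + 73) = (d + 15*(1/8))*(73 + d) = (d + 15/8)*(73 + d) = (15/8 + d)*(73 + d) = (73 + d)*(15/8 + d))
((-2643 + 2073) + P(-57, -17))/r(73) = ((-2643 + 2073) - 49*(-17))/(1095/8 + 73**2 + (599/8)*73) = (-570 + 833)/(1095/8 + 5329 + 43727/8) = 263/(43727/4) = 263*(4/43727) = 1052/43727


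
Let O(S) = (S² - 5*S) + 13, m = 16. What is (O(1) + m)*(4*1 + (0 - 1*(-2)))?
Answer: 150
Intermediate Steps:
O(S) = 13 + S² - 5*S
(O(1) + m)*(4*1 + (0 - 1*(-2))) = ((13 + 1² - 5*1) + 16)*(4*1 + (0 - 1*(-2))) = ((13 + 1 - 5) + 16)*(4 + (0 + 2)) = (9 + 16)*(4 + 2) = 25*6 = 150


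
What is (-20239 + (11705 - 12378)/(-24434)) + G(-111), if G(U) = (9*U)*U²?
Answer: -301244781739/24434 ≈ -1.2329e+7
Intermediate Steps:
G(U) = 9*U³
(-20239 + (11705 - 12378)/(-24434)) + G(-111) = (-20239 + (11705 - 12378)/(-24434)) + 9*(-111)³ = (-20239 - 673*(-1/24434)) + 9*(-1367631) = (-20239 + 673/24434) - 12308679 = -494519053/24434 - 12308679 = -301244781739/24434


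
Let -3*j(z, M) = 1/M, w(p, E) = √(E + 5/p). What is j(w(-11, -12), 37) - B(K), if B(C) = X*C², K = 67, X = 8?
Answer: -3986233/111 ≈ -35912.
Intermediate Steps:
j(z, M) = -1/(3*M)
B(C) = 8*C²
j(w(-11, -12), 37) - B(K) = -⅓/37 - 8*67² = -⅓*1/37 - 8*4489 = -1/111 - 1*35912 = -1/111 - 35912 = -3986233/111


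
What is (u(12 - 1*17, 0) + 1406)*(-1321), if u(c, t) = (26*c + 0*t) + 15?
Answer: -1705411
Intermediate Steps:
u(c, t) = 15 + 26*c (u(c, t) = (26*c + 0) + 15 = 26*c + 15 = 15 + 26*c)
(u(12 - 1*17, 0) + 1406)*(-1321) = ((15 + 26*(12 - 1*17)) + 1406)*(-1321) = ((15 + 26*(12 - 17)) + 1406)*(-1321) = ((15 + 26*(-5)) + 1406)*(-1321) = ((15 - 130) + 1406)*(-1321) = (-115 + 1406)*(-1321) = 1291*(-1321) = -1705411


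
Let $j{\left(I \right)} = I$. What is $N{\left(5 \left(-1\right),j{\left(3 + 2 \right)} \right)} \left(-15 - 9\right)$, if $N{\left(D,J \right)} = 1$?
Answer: $-24$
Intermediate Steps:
$N{\left(5 \left(-1\right),j{\left(3 + 2 \right)} \right)} \left(-15 - 9\right) = 1 \left(-15 - 9\right) = 1 \left(-24\right) = -24$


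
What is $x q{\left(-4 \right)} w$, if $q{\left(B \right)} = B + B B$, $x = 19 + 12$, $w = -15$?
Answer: $-5580$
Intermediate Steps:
$x = 31$
$q{\left(B \right)} = B + B^{2}$
$x q{\left(-4 \right)} w = 31 \left(- 4 \left(1 - 4\right)\right) \left(-15\right) = 31 \left(\left(-4\right) \left(-3\right)\right) \left(-15\right) = 31 \cdot 12 \left(-15\right) = 372 \left(-15\right) = -5580$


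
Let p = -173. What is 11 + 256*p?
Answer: -44277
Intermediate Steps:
11 + 256*p = 11 + 256*(-173) = 11 - 44288 = -44277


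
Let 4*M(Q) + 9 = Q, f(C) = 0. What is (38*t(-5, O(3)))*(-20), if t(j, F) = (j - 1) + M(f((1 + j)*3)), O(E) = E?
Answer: 6270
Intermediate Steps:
M(Q) = -9/4 + Q/4
t(j, F) = -13/4 + j (t(j, F) = (j - 1) + (-9/4 + (1/4)*0) = (-1 + j) + (-9/4 + 0) = (-1 + j) - 9/4 = -13/4 + j)
(38*t(-5, O(3)))*(-20) = (38*(-13/4 - 5))*(-20) = (38*(-33/4))*(-20) = -627/2*(-20) = 6270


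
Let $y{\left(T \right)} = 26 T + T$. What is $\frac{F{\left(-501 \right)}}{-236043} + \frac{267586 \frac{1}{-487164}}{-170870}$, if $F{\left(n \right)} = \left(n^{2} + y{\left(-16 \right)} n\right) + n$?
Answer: $- \frac{2159342012405309}{1091590199229180} \approx -1.9782$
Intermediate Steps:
$y{\left(T \right)} = 27 T$
$F{\left(n \right)} = n^{2} - 431 n$ ($F{\left(n \right)} = \left(n^{2} + 27 \left(-16\right) n\right) + n = \left(n^{2} - 432 n\right) + n = n^{2} - 431 n$)
$\frac{F{\left(-501 \right)}}{-236043} + \frac{267586 \frac{1}{-487164}}{-170870} = \frac{\left(-501\right) \left(-431 - 501\right)}{-236043} + \frac{267586 \frac{1}{-487164}}{-170870} = \left(-501\right) \left(-932\right) \left(- \frac{1}{236043}\right) + 267586 \left(- \frac{1}{487164}\right) \left(- \frac{1}{170870}\right) = 466932 \left(- \frac{1}{236043}\right) - - \frac{133793}{41620856340} = - \frac{155644}{78681} + \frac{133793}{41620856340} = - \frac{2159342012405309}{1091590199229180}$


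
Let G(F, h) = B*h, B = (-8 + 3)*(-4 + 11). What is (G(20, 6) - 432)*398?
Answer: -255516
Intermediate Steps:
B = -35 (B = -5*7 = -35)
G(F, h) = -35*h
(G(20, 6) - 432)*398 = (-35*6 - 432)*398 = (-210 - 432)*398 = -642*398 = -255516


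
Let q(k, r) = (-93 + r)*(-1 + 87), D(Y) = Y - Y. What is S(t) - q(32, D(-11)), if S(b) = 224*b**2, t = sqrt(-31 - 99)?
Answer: -21122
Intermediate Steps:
D(Y) = 0
q(k, r) = -7998 + 86*r (q(k, r) = (-93 + r)*86 = -7998 + 86*r)
t = I*sqrt(130) (t = sqrt(-130) = I*sqrt(130) ≈ 11.402*I)
S(t) - q(32, D(-11)) = 224*(I*sqrt(130))**2 - (-7998 + 86*0) = 224*(-130) - (-7998 + 0) = -29120 - 1*(-7998) = -29120 + 7998 = -21122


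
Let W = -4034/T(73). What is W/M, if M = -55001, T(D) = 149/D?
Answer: 294482/8195149 ≈ 0.035934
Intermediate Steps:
W = -294482/149 (W = -4034/(149/73) = -4034/(149*(1/73)) = -4034/149/73 = -4034*73/149 = -294482/149 ≈ -1976.4)
W/M = -294482/149/(-55001) = -294482/149*(-1/55001) = 294482/8195149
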